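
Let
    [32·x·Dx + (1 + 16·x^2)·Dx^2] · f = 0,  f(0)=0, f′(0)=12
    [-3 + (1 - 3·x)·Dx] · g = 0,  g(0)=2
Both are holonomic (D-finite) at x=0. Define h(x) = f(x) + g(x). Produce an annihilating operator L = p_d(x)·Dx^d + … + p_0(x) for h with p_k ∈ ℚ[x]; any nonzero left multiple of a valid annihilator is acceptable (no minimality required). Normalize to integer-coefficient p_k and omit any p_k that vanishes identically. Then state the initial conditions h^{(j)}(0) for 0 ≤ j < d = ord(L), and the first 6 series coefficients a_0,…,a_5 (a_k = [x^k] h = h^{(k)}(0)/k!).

f: a_k = 0, 12, 0, -64, 0, 3072/5, …
g: a_k = 2, 6, 18, 54, 162, 486, …
h₀=f+g: left-lcm gives L₀, ord ≤ 3.
L = (96 - 1152·x - 4608·x^2)·Dx + (-43 + 96·x - 240·x^2 - 4608·x^3)·Dx^2 + (3 + 7·x + 112·x^3 - 768·x^4)·Dx^3  (order 3).
h: a_k = 2, 18, 18, -10, 162, 5502/5, …
ICs: h(0) = 2, h′(0) = 18, h′′(0) = 36.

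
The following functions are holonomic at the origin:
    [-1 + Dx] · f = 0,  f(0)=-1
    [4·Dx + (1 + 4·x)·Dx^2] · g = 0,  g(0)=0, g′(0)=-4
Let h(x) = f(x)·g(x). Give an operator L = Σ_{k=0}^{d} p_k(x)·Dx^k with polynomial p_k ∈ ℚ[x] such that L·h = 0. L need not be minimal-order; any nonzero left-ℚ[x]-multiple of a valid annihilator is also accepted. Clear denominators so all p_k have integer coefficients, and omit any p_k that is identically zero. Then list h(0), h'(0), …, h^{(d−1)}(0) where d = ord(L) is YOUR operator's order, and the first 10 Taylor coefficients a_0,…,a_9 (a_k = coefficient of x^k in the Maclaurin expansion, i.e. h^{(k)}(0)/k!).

f: a_k = -1, -1, -1/2, -1/6, -1/24, -1/120, -1/720, -1/5040, -1/40320, -1/362880, …
g: a_k = 0, -4, 8, -64/3, 64, -1024/5, 2048/3, -16384/7, 8192, -262144/9, …
Sym-product of L_f,L_g gives L₀ (≤ ord 2).
L = (-3 + 4·x) + (2 - 8·x)·Dx + (1 + 4·x)·Dx^2  (order 2).
h: a_k = 0, 4, -4, 46/3, -46, 1503/10, -9119/18, 2205587/1260, -1109003/180, 665269331/30240, …
ICs: h(0) = 0, h′(0) = 4.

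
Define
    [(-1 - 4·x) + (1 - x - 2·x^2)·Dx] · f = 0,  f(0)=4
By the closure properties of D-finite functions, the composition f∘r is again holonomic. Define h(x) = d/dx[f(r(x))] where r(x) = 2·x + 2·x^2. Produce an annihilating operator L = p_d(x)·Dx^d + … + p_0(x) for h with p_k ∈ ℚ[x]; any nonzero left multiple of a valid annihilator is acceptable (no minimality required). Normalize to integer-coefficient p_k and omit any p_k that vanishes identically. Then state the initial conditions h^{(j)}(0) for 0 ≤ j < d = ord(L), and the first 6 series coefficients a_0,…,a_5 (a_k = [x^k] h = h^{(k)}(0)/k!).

L = (14 + 108·x + 444·x^2 + 1312·x^3 + 2256·x^4 + 1920·x^5 + 640·x^6) + (-1 - 8·x + 6·x^2 + 148·x^3 + 440·x^4 + 624·x^5 + 448·x^6 + 128·x^7)·Dx  (order 1).
h: a_k = 8, 112, 768, 4928, 29920, 172992, …
ICs: h(0) = 8.

f: a_k = 4, 4, 12, 20, 44, 84, …
Change of var in L_f (x↦r) gives L₀.
h₀' ⇒ L via d/dx closure of L₀.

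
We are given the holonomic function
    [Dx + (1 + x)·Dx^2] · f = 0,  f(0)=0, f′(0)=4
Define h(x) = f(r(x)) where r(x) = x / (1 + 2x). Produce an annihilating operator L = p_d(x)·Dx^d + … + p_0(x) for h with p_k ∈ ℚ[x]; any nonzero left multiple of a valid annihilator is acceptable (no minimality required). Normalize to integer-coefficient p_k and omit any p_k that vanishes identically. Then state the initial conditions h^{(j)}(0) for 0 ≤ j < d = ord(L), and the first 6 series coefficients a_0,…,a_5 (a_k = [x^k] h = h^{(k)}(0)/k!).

L = (5 + 12·x)·Dx + (1 + 5·x + 6·x^2)·Dx^2  (order 2).
h: a_k = 0, 4, -10, 76/3, -65, 844/5, …
ICs: h(0) = 0, h′(0) = 4.

f: a_k = 0, 4, -2, 4/3, -1, 4/5, …
Change of var in L_f (x↦r) gives L₀.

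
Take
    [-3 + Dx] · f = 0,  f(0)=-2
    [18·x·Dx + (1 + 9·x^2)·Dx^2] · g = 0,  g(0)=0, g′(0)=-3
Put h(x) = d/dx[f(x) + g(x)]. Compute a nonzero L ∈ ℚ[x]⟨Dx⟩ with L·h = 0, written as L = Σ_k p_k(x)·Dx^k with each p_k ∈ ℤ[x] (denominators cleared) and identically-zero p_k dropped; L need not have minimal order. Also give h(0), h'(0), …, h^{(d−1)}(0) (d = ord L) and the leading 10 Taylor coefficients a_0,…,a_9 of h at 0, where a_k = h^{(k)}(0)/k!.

L = (18 - 108·x - 162·x^2) + (-9 + 27·x + 27·x^2 - 81·x^3)·Dx + (1 + 3·x + 9·x^2 + 27·x^3)·Dx^2  (order 2).
h: a_k = -9, -18, 0, -27, -1053/4, -243/20, 87237/40, -729/280, -44092107/2240, -729/2240, …
ICs: h(0) = -9, h′(0) = -18.

f: a_k = -2, -6, -9, -9, -27/4, -81/20, -81/40, -243/280, -729/2240, -243/2240, …
g: a_k = 0, -3, 0, 9, 0, -243/5, 0, 2187/7, 0, -2187, …
Sum ⇒ L₀ = lclm(L_f,L_g) in ℚ(x)⟨Dx⟩.
Derive L from L₀ (diff closure).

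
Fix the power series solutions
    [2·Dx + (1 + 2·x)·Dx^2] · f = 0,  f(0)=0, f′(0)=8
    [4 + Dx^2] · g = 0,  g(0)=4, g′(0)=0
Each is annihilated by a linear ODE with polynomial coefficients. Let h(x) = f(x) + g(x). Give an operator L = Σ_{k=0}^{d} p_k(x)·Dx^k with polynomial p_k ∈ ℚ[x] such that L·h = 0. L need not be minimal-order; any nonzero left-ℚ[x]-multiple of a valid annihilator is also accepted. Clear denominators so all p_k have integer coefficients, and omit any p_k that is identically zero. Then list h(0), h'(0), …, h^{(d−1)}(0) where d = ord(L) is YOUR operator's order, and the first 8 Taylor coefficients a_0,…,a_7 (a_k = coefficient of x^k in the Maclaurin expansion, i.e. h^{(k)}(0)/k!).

f: a_k = 0, 8, -8, 32/3, -16, 128/5, -128/3, 512/7, …
g: a_k = 4, 0, -8, 0, 8/3, 0, -16/45, 0, …
f+g: L₀ = lclm(L_f,L_g), ord ≤ 2+2.
L = (56 + 32·x + 32·x^2)·Dx + (12 + 40·x + 48·x^2 + 32·x^3)·Dx^2 + (14 + 8·x + 8·x^2)·Dx^3 + (3 + 10·x + 12·x^2 + 8·x^3)·Dx^4  (order 4).
h: a_k = 4, 8, -16, 32/3, -40/3, 128/5, -1936/45, 512/7, …
ICs: h(0) = 4, h′(0) = 8, h′′(0) = -32, h′′′(0) = 64.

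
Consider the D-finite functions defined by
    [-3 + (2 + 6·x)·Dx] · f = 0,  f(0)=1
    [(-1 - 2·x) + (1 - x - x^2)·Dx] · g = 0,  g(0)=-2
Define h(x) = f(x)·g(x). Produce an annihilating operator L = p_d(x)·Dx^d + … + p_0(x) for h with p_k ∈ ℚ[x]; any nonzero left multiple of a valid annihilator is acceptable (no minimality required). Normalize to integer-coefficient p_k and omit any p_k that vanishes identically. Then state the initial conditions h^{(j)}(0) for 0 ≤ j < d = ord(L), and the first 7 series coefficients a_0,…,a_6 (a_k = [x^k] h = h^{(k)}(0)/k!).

L = (5 + 7·x + 9·x^2) + (-2 - 4·x + 8·x^2 + 6·x^3)·Dx  (order 1).
h: a_k = -2, -5, -19/4, -105/8, -739/64, -4859/128, -10039/512, …
ICs: h(0) = -2.

f: a_k = 1, 3/2, -9/8, 27/16, -405/128, 1701/256, -15309/1024, …
g: a_k = -2, -2, -4, -6, -10, -16, -26, …
Product ⇒ symmetric product L₀, ord ≤ 1.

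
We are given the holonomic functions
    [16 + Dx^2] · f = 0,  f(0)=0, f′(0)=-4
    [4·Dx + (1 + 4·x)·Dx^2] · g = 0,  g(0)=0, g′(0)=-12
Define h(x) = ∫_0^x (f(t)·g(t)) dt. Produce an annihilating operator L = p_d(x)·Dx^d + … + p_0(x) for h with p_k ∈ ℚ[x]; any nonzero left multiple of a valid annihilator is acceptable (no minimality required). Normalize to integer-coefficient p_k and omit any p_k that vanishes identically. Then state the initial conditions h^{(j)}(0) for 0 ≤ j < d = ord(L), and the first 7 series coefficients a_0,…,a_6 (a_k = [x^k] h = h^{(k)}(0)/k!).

f: a_k = 0, -4, 0, 32/3, 0, -128/15, 0, …
g: a_k = 0, -12, 24, -64, 192, -3072/5, 2048, …
Sym-product of L_f,L_g gives L₀ (≤ ord 4).
∫: right-multiply L₀ by Dx.
L = (-768 + 6144·x + 77824·x^2 + 262144·x^3 + 262144·x^4)·Dx + (256 + 5120·x + 24576·x^2 + 32768·x^3)·Dx^2 + (1280·x + 10752·x^2 + 32768·x^3 + 32768·x^4)·Dx^3 + (16 + 320·x + 1536·x^2 + 2048·x^3)·Dx^4 + (3 + 56·x + 368·x^2 + 1024·x^3 + 1024·x^4)·Dx^5  (order 5).
h: a_k = 0, 0, 0, 16, -24, 128/5, -256/3, …
ICs: h(0) = 0, h′(0) = 0, h′′(0) = 0, h′′′(0) = 96, h′′′′(0) = -576.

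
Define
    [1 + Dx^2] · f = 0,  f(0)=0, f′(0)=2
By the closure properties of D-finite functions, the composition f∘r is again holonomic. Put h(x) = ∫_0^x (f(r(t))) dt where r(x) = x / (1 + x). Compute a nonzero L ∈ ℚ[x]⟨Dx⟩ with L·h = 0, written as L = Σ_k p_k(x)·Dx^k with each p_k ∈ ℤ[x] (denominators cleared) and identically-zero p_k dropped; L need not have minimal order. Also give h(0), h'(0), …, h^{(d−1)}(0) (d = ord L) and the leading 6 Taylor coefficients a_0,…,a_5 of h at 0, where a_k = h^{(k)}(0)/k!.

L = Dx + (2 + 6·x + 6·x^2 + 2·x^3)·Dx^2 + (1 + 4·x + 6·x^2 + 4·x^3 + x^4)·Dx^3  (order 3).
h: a_k = 0, 0, 1, -2/3, 5/12, -1/5, …
ICs: h(0) = 0, h′(0) = 0, h′′(0) = 2.

f: a_k = 0, 2, 0, -1/3, 0, 1/60, …
h₀=f(r): pull back L_f along r ⇒ L₀.
h=∫₀ˣh₀: take L = L₀·Dx.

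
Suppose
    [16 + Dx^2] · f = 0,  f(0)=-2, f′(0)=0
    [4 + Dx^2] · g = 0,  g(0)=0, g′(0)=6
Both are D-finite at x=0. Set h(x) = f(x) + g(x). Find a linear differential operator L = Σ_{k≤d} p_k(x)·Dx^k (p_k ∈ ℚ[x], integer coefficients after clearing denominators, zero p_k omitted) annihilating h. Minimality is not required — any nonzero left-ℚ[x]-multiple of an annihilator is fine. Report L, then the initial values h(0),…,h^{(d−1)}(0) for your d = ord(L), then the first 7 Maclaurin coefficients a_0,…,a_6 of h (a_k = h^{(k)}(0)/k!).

L = 64 + 20·Dx^2 + Dx^4  (order 4).
h: a_k = -2, 6, 16, -4, -64/3, 4/5, 512/45, …
ICs: h(0) = -2, h′(0) = 6, h′′(0) = 32, h′′′(0) = -24.

f: a_k = -2, 0, 16, 0, -64/3, 0, 512/45, …
g: a_k = 0, 6, 0, -4, 0, 4/5, 0, …
Weyl lclm of L_f,L_g ⇒ L₀ (ord ≤ 4).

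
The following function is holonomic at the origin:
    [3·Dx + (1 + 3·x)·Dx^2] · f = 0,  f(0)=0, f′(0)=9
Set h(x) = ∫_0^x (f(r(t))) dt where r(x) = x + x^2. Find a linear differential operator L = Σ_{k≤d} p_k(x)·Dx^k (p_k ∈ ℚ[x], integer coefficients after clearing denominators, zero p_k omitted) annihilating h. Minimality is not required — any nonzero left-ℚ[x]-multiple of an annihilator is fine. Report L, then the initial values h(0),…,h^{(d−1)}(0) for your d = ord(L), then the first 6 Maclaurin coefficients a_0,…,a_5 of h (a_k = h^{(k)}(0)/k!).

f: a_k = 0, 9, -27/2, 27, -243/4, 729/5, …
h₀=f(r): pull back L_f along r ⇒ L₀.
h=∫₀ˣh₀: take L = L₀·Dx.
L = (1 + 6·x + 6·x^2)·Dx^2 + (1 + 5·x + 9·x^2 + 6·x^3)·Dx^3  (order 3).
h: a_k = 0, 0, 9/2, -3/2, 0, 27/20, …
ICs: h(0) = 0, h′(0) = 0, h′′(0) = 9.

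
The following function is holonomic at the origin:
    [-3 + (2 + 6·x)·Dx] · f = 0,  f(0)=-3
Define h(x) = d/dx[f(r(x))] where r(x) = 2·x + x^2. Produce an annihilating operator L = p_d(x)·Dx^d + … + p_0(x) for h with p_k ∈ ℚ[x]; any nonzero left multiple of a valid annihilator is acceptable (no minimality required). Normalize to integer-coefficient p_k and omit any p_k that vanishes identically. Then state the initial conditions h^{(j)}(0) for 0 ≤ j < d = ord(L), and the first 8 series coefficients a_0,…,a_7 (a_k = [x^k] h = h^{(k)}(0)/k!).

f: a_k = -3, -9/2, 27/8, -81/16, 1215/128, -5103/256, 45927/1024, -216513/2048, …
f∘r: x↦r, Dx↦Dx/r' in L_f ⇒ L₀.
h=h₀': d/dx-closure on L₀ ⇒ L.
L = -2 + (-1 - 7·x - 9·x^2 - 3·x^3)·Dx  (order 1).
h: a_k = -9, 18, -81, 378, -3645/2, 8991, -90153/2, 228663, …
ICs: h(0) = -9.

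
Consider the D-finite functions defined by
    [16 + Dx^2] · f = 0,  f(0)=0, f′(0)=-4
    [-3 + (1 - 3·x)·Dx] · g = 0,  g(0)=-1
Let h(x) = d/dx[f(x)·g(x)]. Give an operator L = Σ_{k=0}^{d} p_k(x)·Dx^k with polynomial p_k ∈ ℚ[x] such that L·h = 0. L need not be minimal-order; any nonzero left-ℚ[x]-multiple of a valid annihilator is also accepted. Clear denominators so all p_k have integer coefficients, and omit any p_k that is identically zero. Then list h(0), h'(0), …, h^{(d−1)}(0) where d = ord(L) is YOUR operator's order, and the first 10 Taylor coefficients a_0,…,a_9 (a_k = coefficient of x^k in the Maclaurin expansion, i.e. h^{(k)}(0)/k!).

f: a_k = 0, -4, 0, 32/3, 0, -128/15, 0, 1024/315, 0, -2048/2835, …
g: a_k = -1, -3, -9, -27, -81, -243, -729, -2187, -6561, -19683, …
Product ⇒ symmetric product L₀, ord ≤ 2.
h₀' ⇒ L via d/dx closure of L₀.
L = (-2 - 96·x + 144·x^2) + (-6 + 18·x)·Dx + (1 - 6·x + 9·x^2)·Dx^2  (order 2).
h: a_k = 4, 24, 76, 304, 3548/3, 21288/5, 669548/45, 5356384/105, 54235436/315, 108470872/189, …
ICs: h(0) = 4, h′(0) = 24.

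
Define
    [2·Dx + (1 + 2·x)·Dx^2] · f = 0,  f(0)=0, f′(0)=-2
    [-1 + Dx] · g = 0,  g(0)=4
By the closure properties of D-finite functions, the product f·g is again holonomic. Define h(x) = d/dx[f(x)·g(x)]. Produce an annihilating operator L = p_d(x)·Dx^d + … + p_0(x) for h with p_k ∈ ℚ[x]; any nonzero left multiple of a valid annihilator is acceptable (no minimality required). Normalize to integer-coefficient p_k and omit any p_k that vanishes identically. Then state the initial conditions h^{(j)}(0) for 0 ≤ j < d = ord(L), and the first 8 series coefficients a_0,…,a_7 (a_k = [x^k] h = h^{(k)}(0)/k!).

L = (5 - 4·x + 4·x^2) + (-4 + 4·x - 8·x^2)·Dx + (-1 + 4·x^2)·Dx^2  (order 2).
h: a_k = -8, 0, -20, 32, -209/3, 424/3, -25829/90, 26104/45, …
ICs: h(0) = -8, h′(0) = 0.

f: a_k = 0, -2, 2, -8/3, 4, -32/5, 32/3, -128/7, …
g: a_k = 4, 4, 2, 2/3, 1/6, 1/30, 1/180, 1/1260, …
L₀ := L_f ⊗_s L_g (sym. prod.), ord ≤ 2.
Derive L from L₀ (diff closure).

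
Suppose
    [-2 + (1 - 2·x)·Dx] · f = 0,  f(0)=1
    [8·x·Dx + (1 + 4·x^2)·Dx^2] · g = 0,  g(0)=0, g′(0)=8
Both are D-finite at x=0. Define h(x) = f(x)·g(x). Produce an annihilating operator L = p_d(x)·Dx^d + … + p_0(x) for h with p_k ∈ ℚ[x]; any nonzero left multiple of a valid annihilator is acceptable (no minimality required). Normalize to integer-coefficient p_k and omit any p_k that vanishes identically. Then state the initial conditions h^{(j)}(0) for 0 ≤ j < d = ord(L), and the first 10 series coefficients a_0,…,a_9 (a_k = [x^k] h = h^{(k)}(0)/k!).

f: a_k = 1, 2, 4, 8, 16, 32, 64, 128, 256, 512, …
g: a_k = 0, 8, 0, -32/3, 0, 128/5, 0, -512/7, 0, 2048/9, …
h₀=f·g: eliminate ⇒ L₀, order ≤ 1·2.
L = 16·x + (4 - 8·x + 32·x^2)·Dx + (-1 + 2·x - 4·x^2 + 8·x^3)·Dx^2  (order 2).
h: a_k = 0, 8, 16, 64/3, 128/3, 1664/15, 3328/15, 38912/105, 77824/105, 538624/315, …
ICs: h(0) = 0, h′(0) = 8.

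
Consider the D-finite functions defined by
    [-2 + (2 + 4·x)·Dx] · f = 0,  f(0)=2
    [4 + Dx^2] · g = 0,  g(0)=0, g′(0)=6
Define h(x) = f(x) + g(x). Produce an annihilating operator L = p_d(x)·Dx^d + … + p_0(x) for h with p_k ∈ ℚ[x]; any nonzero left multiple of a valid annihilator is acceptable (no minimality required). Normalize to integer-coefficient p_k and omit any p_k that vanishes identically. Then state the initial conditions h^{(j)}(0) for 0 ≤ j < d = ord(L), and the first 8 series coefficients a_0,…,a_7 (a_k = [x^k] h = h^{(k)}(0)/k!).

L = (-28 - 64·x - 64·x^2) + (12 + 88·x + 192·x^2 + 128·x^3)·Dx + (-7 - 16·x - 16·x^2)·Dx^2 + (3 + 22·x + 48·x^2 + 32·x^3)·Dx^3  (order 3).
h: a_k = 2, 8, -1, -3, -5/4, 51/20, -21/8, 3401/840, …
ICs: h(0) = 2, h′(0) = 8, h′′(0) = -2.

f: a_k = 2, 2, -1, 1, -5/4, 7/4, -21/8, 33/8, …
g: a_k = 0, 6, 0, -4, 0, 4/5, 0, -8/105, …
L₀ := lclm(L_f,L_g); ord L₀ ≤ 1+2.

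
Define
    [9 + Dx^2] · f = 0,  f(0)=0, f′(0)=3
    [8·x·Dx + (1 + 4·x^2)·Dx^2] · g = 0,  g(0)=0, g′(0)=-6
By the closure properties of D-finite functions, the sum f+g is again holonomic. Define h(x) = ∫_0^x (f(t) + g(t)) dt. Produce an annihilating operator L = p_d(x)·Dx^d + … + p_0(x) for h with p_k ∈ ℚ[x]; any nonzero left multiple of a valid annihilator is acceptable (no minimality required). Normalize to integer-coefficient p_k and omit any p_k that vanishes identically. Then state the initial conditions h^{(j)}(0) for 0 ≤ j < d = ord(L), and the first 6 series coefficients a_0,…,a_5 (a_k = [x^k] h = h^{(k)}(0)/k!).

f: a_k = 0, 3, 0, -9/2, 0, 81/40, …
g: a_k = 0, -6, 0, 8, 0, -96/5, …
L₀ := lclm(L_f,L_g); ord L₀ ≤ 2+2.
Integrate: L := L₀·Dx.
L = (-2808·x + 19008·x^3 + 10368·x^5)·Dx^2 + (9 + 1548·x^2 + 7344·x^4 + 5184·x^6)·Dx^3 + (-312·x + 2112·x^3 + 1152·x^5)·Dx^4 + (1 + 172·x^2 + 816·x^4 + 576·x^6)·Dx^5  (order 5).
h: a_k = 0, 0, -3/2, 0, 7/8, 0, …
ICs: h(0) = 0, h′(0) = 0, h′′(0) = -3, h′′′(0) = 0, h′′′′(0) = 21.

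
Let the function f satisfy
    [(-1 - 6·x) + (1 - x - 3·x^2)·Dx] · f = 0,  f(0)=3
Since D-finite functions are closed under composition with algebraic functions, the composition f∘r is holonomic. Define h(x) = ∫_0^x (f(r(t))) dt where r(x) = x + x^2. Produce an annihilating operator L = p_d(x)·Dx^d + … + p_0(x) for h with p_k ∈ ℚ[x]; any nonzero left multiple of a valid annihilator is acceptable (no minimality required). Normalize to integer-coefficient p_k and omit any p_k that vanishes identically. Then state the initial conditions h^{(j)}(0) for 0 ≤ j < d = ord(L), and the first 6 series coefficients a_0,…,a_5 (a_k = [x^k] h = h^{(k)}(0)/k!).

f: a_k = 3, 3, 12, 21, 57, 120, …
Substitute x→r, Dx→(1/r')Dx; clear ⇒ L₀.
h=∫h₀ ⇒ L = L₀·Dx.
L = (1 + 8·x + 18·x^2 + 12·x^3)·Dx + (-1 + x + 4·x^2 + 6·x^3 + 3·x^4)·Dx^2  (order 2).
h: a_k = 0, 3, 3/2, 5, 45/4, 132/5, …
ICs: h(0) = 0, h′(0) = 3.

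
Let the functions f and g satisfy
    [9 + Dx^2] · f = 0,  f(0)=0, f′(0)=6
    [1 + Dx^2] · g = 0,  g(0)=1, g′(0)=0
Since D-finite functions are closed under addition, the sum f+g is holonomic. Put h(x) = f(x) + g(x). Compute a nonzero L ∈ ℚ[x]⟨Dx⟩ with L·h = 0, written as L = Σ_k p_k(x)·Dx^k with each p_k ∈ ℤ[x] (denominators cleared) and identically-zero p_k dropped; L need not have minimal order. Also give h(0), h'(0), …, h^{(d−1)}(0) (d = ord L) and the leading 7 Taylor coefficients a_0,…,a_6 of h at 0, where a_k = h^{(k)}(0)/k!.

f: a_k = 0, 6, 0, -9, 0, 81/20, 0, …
g: a_k = 1, 0, -1/2, 0, 1/24, 0, -1/720, …
h₀=f+g: left-lcm gives L₀, ord ≤ 4.
L = 9 + 10·Dx^2 + Dx^4  (order 4).
h: a_k = 1, 6, -1/2, -9, 1/24, 81/20, -1/720, …
ICs: h(0) = 1, h′(0) = 6, h′′(0) = -1, h′′′(0) = -54.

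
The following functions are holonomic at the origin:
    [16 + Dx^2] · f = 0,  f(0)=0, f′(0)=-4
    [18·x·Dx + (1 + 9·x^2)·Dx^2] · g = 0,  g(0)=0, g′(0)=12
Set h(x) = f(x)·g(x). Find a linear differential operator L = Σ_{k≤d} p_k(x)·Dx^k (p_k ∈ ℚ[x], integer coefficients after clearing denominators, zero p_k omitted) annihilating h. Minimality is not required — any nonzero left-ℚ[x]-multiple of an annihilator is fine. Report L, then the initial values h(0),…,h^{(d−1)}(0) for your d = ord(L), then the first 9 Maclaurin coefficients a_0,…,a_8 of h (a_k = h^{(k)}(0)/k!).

L = (20800 + 494784·x^2 + 2923776·x^4 + 11943936·x^6 + 26873856·x^8) + (19584·x + 342144·x^3 + 2239488·x^5 + 6718464·x^7)·Dx + (1700 + 42732·x^2 + 318816·x^4 + 1492992·x^6 + 3359232·x^8)·Dx^2 + (1224·x + 21384·x^3 + 139968·x^5 + 419904·x^7)·Dx^3 + (25 + 738·x^2 + 8505·x^4 + 46656·x^6 + 104976·x^8)·Dx^4  (order 4).
h: a_k = 0, 0, -48, 0, 272, 0, -1264, 0, 22256/3, …
ICs: h(0) = 0, h′(0) = 0, h′′(0) = -96, h′′′(0) = 0.

f: a_k = 0, -4, 0, 32/3, 0, -128/15, 0, 1024/315, 0, …
g: a_k = 0, 12, 0, -36, 0, 972/5, 0, -8748/7, 0, …
Product ⇒ symmetric product L₀, ord ≤ 4.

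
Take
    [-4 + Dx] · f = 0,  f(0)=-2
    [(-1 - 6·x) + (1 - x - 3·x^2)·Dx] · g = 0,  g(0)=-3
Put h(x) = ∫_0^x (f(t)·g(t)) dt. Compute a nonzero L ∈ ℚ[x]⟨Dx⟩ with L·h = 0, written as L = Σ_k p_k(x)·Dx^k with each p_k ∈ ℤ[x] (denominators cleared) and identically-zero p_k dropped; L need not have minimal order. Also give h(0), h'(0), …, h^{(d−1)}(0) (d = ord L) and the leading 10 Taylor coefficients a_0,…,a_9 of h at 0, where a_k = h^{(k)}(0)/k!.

f: a_k = -2, -8, -16, -64/3, -64/3, -256/15, -512/45, -2048/315, -1024/315, -4096/2835, …
g: a_k = -3, -3, -12, -21, -57, -120, -291, -651, -1524, -3477, …
Product ⇒ symmetric product L₀, ord ≤ 1.
Integrate: L := L₀·Dx.
L = (5 + 2·x - 12·x^2)·Dx + (-1 + x + 3·x^2)·Dx^2  (order 2).
h: a_k = 0, 6, 15, 32, 125/2, 602/5, 3508/15, 1390/3, 392303/420, 361456/189, …
ICs: h(0) = 0, h′(0) = 6.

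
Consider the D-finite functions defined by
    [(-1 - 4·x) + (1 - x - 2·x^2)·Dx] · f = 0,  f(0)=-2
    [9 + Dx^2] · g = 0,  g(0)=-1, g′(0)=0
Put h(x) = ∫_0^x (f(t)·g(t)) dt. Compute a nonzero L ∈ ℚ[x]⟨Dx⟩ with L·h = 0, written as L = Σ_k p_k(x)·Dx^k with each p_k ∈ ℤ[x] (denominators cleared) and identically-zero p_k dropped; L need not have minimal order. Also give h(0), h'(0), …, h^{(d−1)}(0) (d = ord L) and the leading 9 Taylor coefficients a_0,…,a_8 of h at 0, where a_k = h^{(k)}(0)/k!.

L = (-5 + 9·x + 18·x^2)·Dx + (2 + 8·x)·Dx^2 + (-1 + x + 2·x^2)·Dx^3  (order 3).
h: a_k = 0, 2, 1, -1, 1/4, 7/20, 5/8, 209/280, 509/320, …
ICs: h(0) = 0, h′(0) = 2, h′′(0) = 2.

f: a_k = -2, -2, -6, -10, -22, -42, -86, -170, -342, …
g: a_k = -1, 0, 9/2, 0, -27/8, 0, 81/80, 0, -729/4480, …
h₀=f·g: eliminate ⇒ L₀, order ≤ 1·2.
h=∫h₀ ⇒ L = L₀·Dx.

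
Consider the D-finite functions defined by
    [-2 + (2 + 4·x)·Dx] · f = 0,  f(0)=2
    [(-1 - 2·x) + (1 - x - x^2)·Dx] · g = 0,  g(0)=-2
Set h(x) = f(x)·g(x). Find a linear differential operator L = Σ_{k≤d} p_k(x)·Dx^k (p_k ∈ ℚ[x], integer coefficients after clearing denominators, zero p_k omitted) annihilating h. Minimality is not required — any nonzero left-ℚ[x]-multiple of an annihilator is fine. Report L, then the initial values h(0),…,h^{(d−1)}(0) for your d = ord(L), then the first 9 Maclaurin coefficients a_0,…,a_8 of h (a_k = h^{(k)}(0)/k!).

L = (2 + 3·x + 3·x^2) + (-1 - x + 3·x^2 + 2·x^3)·Dx  (order 1).
h: a_k = -4, -8, -10, -20, -55/2, -51, -293/4, -265/2, -6155/32, …
ICs: h(0) = -4.

f: a_k = 2, 2, -1, 1, -5/4, 7/4, -21/8, 33/8, -429/64, …
g: a_k = -2, -2, -4, -6, -10, -16, -26, -42, -68, …
Sym-product of L_f,L_g gives L₀ (≤ ord 1).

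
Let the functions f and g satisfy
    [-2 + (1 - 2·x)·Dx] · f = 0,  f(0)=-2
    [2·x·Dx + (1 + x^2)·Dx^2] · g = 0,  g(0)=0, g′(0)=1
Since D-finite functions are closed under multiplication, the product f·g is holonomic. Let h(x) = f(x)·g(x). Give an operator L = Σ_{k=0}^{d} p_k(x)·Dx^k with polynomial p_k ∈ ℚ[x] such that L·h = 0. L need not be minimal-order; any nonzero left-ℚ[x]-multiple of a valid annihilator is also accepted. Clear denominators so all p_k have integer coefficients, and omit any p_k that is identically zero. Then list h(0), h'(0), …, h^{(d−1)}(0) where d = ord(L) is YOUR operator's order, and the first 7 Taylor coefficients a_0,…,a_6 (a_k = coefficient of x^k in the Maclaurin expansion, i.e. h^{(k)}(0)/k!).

L = 4·x + (4 - 2·x + 8·x^2)·Dx + (-1 + 2·x - x^2 + 2·x^3)·Dx^2  (order 2).
h: a_k = 0, -2, -4, -22/3, -44/3, -446/15, -892/15, …
ICs: h(0) = 0, h′(0) = -2.

f: a_k = -2, -4, -8, -16, -32, -64, -128, …
g: a_k = 0, 1, 0, -1/3, 0, 1/5, 0, …
f·g: L₀ = L_f ⊗_s L_g, ord ≤ 1·2.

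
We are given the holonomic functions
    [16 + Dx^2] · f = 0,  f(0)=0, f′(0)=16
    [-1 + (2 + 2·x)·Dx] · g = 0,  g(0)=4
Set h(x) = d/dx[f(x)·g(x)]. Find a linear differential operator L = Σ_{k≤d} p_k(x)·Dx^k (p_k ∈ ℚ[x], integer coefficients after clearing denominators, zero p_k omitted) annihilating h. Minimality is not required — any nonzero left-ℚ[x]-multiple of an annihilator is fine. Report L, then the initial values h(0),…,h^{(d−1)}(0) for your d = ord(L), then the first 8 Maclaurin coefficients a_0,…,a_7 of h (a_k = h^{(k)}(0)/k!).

L = (4733 + 17664·x + 25216·x^2 + 16384·x^3 + 4096·x^4) + (-244 - 756·x - 768·x^2 - 256·x^3)·Dx + (268 + 1048·x + 1548·x^2 + 1024·x^3 + 256·x^4)·Dx^2  (order 2).
h: a_k = 64, 64, -536, -976/3, 4661/6, 3561/10, -64235/144, -212773/1260, …
ICs: h(0) = 64, h′(0) = 64.

f: a_k = 0, 16, 0, -128/3, 0, 512/15, 0, -4096/315, …
g: a_k = 4, 2, -1/2, 1/4, -5/32, 7/64, -21/256, 33/512, …
f·g: L₀ = L_f ⊗_s L_g, ord ≤ 2·1.
h₀' ⇒ L via d/dx closure of L₀.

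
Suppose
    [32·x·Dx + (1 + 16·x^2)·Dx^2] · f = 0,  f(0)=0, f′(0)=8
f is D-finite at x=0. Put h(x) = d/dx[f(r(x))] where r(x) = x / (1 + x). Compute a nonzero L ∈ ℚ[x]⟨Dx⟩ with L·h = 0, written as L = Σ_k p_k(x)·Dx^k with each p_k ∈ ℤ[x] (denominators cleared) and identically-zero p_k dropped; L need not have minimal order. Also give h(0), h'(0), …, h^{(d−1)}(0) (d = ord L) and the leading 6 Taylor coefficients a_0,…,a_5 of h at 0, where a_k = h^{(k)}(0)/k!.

f: a_k = 0, 8, 0, -128/3, 0, 2048/5, …
Substitute x→r, Dx→(1/r')Dx; clear ⇒ L₀.
Differentiate: ansatz ord ≤ ord L₀ ⇒ L.
L = (2 + 34·x) + (1 + 2·x + 17·x^2)·Dx  (order 1).
h: a_k = 8, -16, -104, 480, 808, -9776, …
ICs: h(0) = 8.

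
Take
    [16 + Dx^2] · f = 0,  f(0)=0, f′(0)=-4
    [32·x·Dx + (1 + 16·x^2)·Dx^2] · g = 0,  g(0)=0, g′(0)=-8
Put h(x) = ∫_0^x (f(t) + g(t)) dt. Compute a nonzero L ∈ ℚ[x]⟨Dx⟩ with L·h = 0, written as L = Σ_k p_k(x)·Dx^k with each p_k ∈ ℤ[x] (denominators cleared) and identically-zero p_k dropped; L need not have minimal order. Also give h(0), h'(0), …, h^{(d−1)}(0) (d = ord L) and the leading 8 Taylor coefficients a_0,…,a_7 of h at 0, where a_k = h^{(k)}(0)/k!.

L = (-5632·x + 114688·x^3 + 131072·x^5)·Dx^2 + (-16 + 1792·x^2 + 36864·x^4 + 65536·x^6)·Dx^3 + (-352·x + 7168·x^3 + 8192·x^5)·Dx^4 + (-1 + 112·x^2 + 2304·x^4 + 4096·x^6)·Dx^5  (order 5).
h: a_k = 0, 0, -6, 0, 40/3, 0, -3136/45, 0, …
ICs: h(0) = 0, h′(0) = 0, h′′(0) = -12, h′′′(0) = 0, h′′′′(0) = 320.

f: a_k = 0, -4, 0, 32/3, 0, -128/15, 0, 1024/315, …
g: a_k = 0, -8, 0, 128/3, 0, -2048/5, 0, 32768/7, …
L₀ := lclm(L_f,L_g); ord L₀ ≤ 2+2.
∫: right-multiply L₀ by Dx.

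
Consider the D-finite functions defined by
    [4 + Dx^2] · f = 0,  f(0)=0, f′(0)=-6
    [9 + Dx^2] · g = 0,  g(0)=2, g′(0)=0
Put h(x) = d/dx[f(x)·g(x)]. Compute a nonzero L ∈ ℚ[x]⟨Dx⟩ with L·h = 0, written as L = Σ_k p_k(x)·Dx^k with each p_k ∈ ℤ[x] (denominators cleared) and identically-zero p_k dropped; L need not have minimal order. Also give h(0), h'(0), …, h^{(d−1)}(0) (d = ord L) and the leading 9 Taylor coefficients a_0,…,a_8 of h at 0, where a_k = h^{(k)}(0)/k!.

f: a_k = 0, -6, 0, 4, 0, -4/5, 0, 8/105, 0, …
g: a_k = 2, 0, -9, 0, 27/4, 0, -81/40, 0, 729/2240, …
Product ⇒ symmetric product L₀, ord ≤ 4.
h₀' ⇒ L via d/dx closure of L₀.
L = 25 + 26·Dx^2 + Dx^4  (order 4).
h: a_k = -12, 0, 186, 0, -781/2, 0, 19531/60, 0, -488281/3360, …
ICs: h(0) = -12, h′(0) = 0, h′′(0) = 372, h′′′(0) = 0.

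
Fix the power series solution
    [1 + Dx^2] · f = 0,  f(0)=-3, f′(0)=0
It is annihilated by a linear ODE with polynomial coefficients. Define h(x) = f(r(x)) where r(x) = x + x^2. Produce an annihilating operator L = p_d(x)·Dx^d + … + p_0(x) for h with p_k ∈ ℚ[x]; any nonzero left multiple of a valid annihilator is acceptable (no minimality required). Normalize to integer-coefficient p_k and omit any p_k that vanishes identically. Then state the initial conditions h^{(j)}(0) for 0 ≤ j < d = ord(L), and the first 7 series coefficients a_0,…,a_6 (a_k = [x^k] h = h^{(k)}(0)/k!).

f: a_k = -3, 0, 3/2, 0, -1/8, 0, 1/240, …
L₀ from L_f via x↦r, Dx↦r'^{-1}Dx.
L = (1 + 6·x + 12·x^2 + 8·x^3) - 2·Dx + (1 + 2·x)·Dx^2  (order 2).
h: a_k = -3, 0, 3/2, 3, 11/8, -1/2, -179/240, …
ICs: h(0) = -3, h′(0) = 0.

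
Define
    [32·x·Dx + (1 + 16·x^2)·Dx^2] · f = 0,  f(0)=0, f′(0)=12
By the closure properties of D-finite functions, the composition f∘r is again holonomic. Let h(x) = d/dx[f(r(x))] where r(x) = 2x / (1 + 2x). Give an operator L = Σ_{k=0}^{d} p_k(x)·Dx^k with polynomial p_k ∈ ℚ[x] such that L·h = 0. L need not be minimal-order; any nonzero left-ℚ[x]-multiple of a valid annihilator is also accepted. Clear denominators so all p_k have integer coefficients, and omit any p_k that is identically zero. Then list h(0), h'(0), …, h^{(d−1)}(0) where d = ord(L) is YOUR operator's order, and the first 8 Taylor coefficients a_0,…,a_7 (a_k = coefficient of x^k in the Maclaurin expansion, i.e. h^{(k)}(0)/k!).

L = (4 + 136·x) + (1 + 4·x + 68·x^2)·Dx  (order 1).
h: a_k = 24, -96, -1248, 11520, 38784, -938496, 1116672, 59351040, …
ICs: h(0) = 24.

f: a_k = 0, 12, 0, -64, 0, 3072/5, 0, -49152/7, …
Change of var in L_f (x↦r) gives L₀.
h=h₀': d/dx-closure on L₀ ⇒ L.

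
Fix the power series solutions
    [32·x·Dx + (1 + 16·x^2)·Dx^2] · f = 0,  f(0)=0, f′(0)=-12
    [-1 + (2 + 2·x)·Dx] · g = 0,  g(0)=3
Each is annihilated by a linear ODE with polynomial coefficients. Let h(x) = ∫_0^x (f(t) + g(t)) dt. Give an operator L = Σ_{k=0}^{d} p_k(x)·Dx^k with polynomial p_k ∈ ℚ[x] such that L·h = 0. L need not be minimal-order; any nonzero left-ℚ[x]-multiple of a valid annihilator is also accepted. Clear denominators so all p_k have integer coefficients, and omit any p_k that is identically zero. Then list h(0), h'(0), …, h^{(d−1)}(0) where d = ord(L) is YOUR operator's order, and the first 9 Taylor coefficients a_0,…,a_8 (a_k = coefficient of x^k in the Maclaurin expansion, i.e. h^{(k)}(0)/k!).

f: a_k = 0, -12, 0, 64, 0, -3072/5, 0, 49152/7, 0, …
g: a_k = 3, 3/2, -3/8, 3/16, -15/128, 21/256, -63/1024, 99/2048, -1287/32768, …
Weyl lclm of L_f,L_g ⇒ L₀ (ord ≤ 3).
∫: right-multiply L₀ by Dx.
L = (-64 - 160·x + 3072·x^2 + 1536·x^3)·Dx^2 + (-131 - 256·x + 5920·x^2 + 12288·x^3 + 5376·x^4)·Dx^3 + (-2 + 126·x + 192·x^2 + 2112·x^3 + 3584·x^4 + 1536·x^5)·Dx^4  (order 4).
h: a_k = 0, 3, -21/4, -1/8, 1027/64, -3/128, -262109/2560, -9/1024, 100663989/114688, …
ICs: h(0) = 0, h′(0) = 3, h′′(0) = -21/2, h′′′(0) = -3/4.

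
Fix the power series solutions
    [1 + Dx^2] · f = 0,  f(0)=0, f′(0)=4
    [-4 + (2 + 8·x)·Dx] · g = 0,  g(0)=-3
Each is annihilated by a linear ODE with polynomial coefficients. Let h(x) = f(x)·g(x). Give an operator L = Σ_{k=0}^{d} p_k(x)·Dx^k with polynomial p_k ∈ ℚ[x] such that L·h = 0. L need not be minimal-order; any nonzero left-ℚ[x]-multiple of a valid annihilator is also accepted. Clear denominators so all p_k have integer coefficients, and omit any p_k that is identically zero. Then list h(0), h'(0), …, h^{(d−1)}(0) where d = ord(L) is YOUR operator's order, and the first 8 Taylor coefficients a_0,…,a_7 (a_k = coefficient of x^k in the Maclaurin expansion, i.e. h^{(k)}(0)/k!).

L = (13 + 8·x + 16·x^2) + (-4 - 16·x)·Dx + (1 + 8·x + 16·x^2)·Dx^2  (order 2).
h: a_k = 0, -12, -24, 26, -44, 1159/10, -1641/5, 83009/84, …
ICs: h(0) = 0, h′(0) = -12.

f: a_k = 0, 4, 0, -2/3, 0, 1/30, 0, -1/1260, …
g: a_k = -3, -6, 6, -12, 30, -84, 252, -792, …
f·g: L₀ = L_f ⊗_s L_g, ord ≤ 2·1.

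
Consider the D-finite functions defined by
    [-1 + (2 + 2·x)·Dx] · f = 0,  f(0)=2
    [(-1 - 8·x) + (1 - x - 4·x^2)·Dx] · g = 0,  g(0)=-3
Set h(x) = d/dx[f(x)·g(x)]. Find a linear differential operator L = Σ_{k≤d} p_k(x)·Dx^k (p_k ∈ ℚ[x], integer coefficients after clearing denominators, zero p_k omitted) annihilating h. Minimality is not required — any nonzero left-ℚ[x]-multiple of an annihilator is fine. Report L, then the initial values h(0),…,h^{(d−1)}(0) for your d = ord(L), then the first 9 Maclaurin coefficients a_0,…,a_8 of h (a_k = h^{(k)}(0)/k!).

f: a_k = 2, 1, -1/4, 1/8, -5/64, 7/128, -21/512, 33/1024, -429/16384, …
g: a_k = -3, -3, -15, -27, -87, -195, -543, -1323, -3495, …
h₀=f·g: eliminate ⇒ L₀, order ≤ 1·1.
Derive L from L₀ (diff closure).
L = (43 + 210·x + 603·x^2 + 680·x^3 + 240·x^4) + (-6 - 34·x + 6·x^2 + 194·x^3 + 256·x^4 + 96·x^5)·Dx  (order 1).
h: a_k = -9, -129/2, -1647/8, -12633/16, -302115/128, -1937655/256, -22577835/1024, -134278473/2048, -6132698379/32768, …
ICs: h(0) = -9.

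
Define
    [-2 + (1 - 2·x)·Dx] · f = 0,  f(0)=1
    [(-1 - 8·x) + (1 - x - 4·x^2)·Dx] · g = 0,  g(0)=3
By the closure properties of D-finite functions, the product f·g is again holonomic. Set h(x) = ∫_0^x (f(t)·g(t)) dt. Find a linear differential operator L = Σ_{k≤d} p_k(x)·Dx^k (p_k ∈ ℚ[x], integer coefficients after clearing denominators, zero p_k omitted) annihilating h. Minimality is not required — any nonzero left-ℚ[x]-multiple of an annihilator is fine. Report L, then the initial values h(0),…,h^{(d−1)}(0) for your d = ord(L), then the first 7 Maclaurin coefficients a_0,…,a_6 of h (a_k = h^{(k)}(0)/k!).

f: a_k = 1, 2, 4, 8, 16, 32, 64, …
g: a_k = 3, 3, 15, 27, 87, 195, 543, …
Sym-product of L_f,L_g gives L₀ (≤ ord 1).
h=∫h₀ ⇒ L = L₀·Dx.
L = (-3 - 4·x + 24·x^2)·Dx + (1 - 3·x - 2·x^2 + 8·x^3)·Dx^2  (order 2).
h: a_k = 0, 3, 9/2, 11, 93/4, 273/5, 247/2, …
ICs: h(0) = 0, h′(0) = 3.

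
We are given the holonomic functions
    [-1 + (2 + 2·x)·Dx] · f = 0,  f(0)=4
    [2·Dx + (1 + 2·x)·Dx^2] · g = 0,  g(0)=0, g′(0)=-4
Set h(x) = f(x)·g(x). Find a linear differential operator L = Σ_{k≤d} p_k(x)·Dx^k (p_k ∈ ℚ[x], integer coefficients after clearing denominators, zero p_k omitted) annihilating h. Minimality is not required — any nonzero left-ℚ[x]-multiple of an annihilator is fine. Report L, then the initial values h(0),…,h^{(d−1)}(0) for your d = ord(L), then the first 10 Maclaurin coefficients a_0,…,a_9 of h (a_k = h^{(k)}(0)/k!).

L = (-1 + 2·x) + (4 + 4·x)·Dx + (4 + 16·x + 20·x^2 + 8·x^3)·Dx^2  (order 2).
h: a_k = 0, -16, 8, -34/3, 55/3, -3709/120, 4267/80, -209709/2240, 746239/4480, -38670077/129024, …
ICs: h(0) = 0, h′(0) = -16.

f: a_k = 4, 2, -1/2, 1/4, -5/32, 7/64, -21/256, 33/512, -429/8192, 715/16384, …
g: a_k = 0, -4, 4, -16/3, 8, -64/5, 64/3, -256/7, 64, -1024/9, …
Product ⇒ symmetric product L₀, ord ≤ 2.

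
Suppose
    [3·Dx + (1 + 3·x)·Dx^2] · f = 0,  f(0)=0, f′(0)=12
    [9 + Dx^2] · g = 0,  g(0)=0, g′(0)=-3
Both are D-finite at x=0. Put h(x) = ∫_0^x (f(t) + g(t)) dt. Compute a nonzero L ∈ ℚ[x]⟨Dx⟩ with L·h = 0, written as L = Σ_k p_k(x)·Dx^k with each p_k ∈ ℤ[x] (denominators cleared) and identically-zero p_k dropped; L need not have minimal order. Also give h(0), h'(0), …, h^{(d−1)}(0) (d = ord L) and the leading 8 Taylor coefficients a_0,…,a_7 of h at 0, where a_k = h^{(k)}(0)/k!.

L = (63 + 54·x + 81·x^2)·Dx^2 + (9 + 45·x + 81·x^2 + 81·x^3)·Dx^3 + (7 + 6·x + 9·x^2)·Dx^4 + (1 + 5·x + 9·x^2 + 9·x^3)·Dx^5  (order 5).
h: a_k = 0, 0, 9/2, -6, 81/8, -81/5, 513/16, -486/7, …
ICs: h(0) = 0, h′(0) = 0, h′′(0) = 9, h′′′(0) = -36, h′′′′(0) = 243.

f: a_k = 0, 12, -18, 36, -81, 972/5, -486, 8748/7, …
g: a_k = 0, -3, 0, 9/2, 0, -81/40, 0, 243/560, …
h₀=f+g: left-lcm gives L₀, ord ≤ 4.
h=∫₀ˣh₀: take L = L₀·Dx.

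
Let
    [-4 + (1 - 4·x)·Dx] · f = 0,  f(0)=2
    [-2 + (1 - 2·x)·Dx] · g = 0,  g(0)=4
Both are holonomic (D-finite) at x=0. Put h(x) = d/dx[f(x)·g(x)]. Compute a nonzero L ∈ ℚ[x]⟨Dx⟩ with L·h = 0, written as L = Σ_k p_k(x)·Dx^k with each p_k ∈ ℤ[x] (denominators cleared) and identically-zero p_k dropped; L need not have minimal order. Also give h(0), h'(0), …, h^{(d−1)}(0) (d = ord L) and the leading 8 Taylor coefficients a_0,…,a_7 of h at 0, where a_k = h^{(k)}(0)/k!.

L = (28 - 144·x + 192·x^2) + (-3 + 26·x - 72·x^2 + 64·x^3)·Dx  (order 1).
h: a_k = 48, 448, 2880, 15872, 80640, 390144, 1827840, 8372224, …
ICs: h(0) = 48.

f: a_k = 2, 8, 32, 128, 512, 2048, 8192, 32768, …
g: a_k = 4, 8, 16, 32, 64, 128, 256, 512, …
h₀=f·g: eliminate ⇒ L₀, order ≤ 1·1.
h₀' ⇒ L via d/dx closure of L₀.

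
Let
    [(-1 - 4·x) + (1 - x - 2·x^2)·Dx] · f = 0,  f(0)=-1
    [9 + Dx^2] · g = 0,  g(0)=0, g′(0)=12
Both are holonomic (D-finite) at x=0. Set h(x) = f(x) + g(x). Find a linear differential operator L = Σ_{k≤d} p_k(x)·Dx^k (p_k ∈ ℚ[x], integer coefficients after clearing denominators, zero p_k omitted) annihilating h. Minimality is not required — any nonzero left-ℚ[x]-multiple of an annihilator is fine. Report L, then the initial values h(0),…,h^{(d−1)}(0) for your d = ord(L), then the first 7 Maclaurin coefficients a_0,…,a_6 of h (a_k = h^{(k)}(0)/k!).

f: a_k = -1, -1, -3, -5, -11, -21, -43, …
g: a_k = 0, 12, 0, -18, 0, 81/10, 0, …
h₀=f+g: left-lcm gives L₀, ord ≤ 3.
L = (117 + 486·x + 135·x^2 + 360·x^3 + 540·x^4 + 432·x^5) + (-45 + 63·x + 81·x^2 - 153·x^3 - 18·x^4 + 324·x^5 + 216·x^6)·Dx + (13 + 54·x + 15·x^2 + 40·x^3 + 60·x^4 + 48·x^5)·Dx^2 + (-5 + 7·x + 9·x^2 - 17·x^3 - 2·x^4 + 36·x^5 + 24·x^6)·Dx^3  (order 3).
h: a_k = -1, 11, -3, -23, -11, -129/10, -43, …
ICs: h(0) = -1, h′(0) = 11, h′′(0) = -6.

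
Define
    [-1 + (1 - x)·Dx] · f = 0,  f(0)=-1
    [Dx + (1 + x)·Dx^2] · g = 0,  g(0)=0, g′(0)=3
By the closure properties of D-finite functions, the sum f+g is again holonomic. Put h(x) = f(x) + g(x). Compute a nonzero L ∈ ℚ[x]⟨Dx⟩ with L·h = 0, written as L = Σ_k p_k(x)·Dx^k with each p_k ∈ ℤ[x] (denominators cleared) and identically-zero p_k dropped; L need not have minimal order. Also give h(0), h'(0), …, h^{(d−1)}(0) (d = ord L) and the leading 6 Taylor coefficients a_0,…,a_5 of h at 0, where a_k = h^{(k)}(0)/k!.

L = (10 + 2·x)·Dx + (4 + 16·x + 4·x^2)·Dx^2 + (-3 - x + 3·x^2 + x^3)·Dx^3  (order 3).
h: a_k = -1, 2, -5/2, 0, -7/4, -2/5, …
ICs: h(0) = -1, h′(0) = 2, h′′(0) = -5.

f: a_k = -1, -1, -1, -1, -1, -1, …
g: a_k = 0, 3, -3/2, 1, -3/4, 3/5, …
f+g: L₀ = lclm(L_f,L_g), ord ≤ 1+2.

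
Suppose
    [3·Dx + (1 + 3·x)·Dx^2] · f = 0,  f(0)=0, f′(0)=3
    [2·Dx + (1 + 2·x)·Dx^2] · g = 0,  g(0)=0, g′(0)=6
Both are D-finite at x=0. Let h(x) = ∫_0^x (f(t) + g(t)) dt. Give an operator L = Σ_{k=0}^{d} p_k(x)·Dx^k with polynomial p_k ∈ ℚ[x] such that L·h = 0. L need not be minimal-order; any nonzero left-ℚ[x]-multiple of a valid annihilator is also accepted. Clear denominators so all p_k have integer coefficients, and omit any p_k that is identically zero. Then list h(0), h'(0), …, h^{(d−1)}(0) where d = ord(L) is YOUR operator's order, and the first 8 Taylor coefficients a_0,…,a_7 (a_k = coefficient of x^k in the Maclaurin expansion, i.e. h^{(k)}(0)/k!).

f: a_k = 0, 3, -9/2, 9, -81/4, 243/5, -243/2, 2187/7, …
g: a_k = 0, 6, -6, 8, -12, 96/5, -32, 384/7, …
Sum ⇒ L₀ = lclm(L_f,L_g) in ℚ(x)⟨Dx⟩.
h=∫₀ˣh₀: take L = L₀·Dx.
L = 12·Dx^2 + (10 + 24·x)·Dx^3 + (1 + 5·x + 6·x^2)·Dx^4  (order 4).
h: a_k = 0, 0, 9/2, -7/2, 17/4, -129/20, 113/10, -307/14, …
ICs: h(0) = 0, h′(0) = 0, h′′(0) = 9, h′′′(0) = -21.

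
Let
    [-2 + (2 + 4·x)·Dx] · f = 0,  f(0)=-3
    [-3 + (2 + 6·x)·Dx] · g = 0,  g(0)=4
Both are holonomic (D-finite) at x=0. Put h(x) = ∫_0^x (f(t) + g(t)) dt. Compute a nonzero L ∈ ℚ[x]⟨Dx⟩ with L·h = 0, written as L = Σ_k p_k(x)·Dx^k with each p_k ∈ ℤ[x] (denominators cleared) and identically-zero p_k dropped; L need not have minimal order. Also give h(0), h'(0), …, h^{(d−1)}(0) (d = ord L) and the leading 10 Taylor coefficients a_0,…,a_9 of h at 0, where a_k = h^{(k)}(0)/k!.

L = -3·Dx + (5 + 12·x)·Dx^2 + (2 + 10·x + 12·x^2)·Dx^3  (order 3).
h: a_k = 0, 1, 3/2, -1, 21/16, -69/32, 511/128, -2043/256, 69003/4096, -303589/8192, …
ICs: h(0) = 0, h′(0) = 1, h′′(0) = 3.

f: a_k = -3, -3, 3/2, -3/2, 15/8, -21/8, 63/16, -99/16, 1287/128, -2145/128, …
g: a_k = 4, 6, -9/2, 27/4, -405/32, 1701/64, -15309/256, 72171/512, -2814669/8192, 14073345/16384, …
Sum ⇒ L₀ = lclm(L_f,L_g) in ℚ(x)⟨Dx⟩.
Integrate: L := L₀·Dx.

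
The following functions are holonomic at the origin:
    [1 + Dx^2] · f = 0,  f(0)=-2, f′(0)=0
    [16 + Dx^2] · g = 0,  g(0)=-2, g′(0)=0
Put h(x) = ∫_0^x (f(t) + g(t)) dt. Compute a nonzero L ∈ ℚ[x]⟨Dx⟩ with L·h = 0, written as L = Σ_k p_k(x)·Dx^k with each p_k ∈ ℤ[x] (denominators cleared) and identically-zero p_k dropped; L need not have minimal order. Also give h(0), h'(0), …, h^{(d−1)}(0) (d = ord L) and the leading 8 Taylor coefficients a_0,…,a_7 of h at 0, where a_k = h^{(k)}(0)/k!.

f: a_k = -2, 0, 1, 0, -1/12, 0, 1/360, 0, …
g: a_k = -2, 0, 16, 0, -64/3, 0, 512/45, 0, …
h₀=f+g: left-lcm gives L₀, ord ≤ 4.
h=∫₀ˣh₀: take L = L₀·Dx.
L = 16·Dx + 17·Dx^3 + Dx^5  (order 5).
h: a_k = 0, -4, 0, 17/3, 0, -257/60, 0, 4097/2520, …
ICs: h(0) = 0, h′(0) = -4, h′′(0) = 0, h′′′(0) = 34, h′′′′(0) = 0.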